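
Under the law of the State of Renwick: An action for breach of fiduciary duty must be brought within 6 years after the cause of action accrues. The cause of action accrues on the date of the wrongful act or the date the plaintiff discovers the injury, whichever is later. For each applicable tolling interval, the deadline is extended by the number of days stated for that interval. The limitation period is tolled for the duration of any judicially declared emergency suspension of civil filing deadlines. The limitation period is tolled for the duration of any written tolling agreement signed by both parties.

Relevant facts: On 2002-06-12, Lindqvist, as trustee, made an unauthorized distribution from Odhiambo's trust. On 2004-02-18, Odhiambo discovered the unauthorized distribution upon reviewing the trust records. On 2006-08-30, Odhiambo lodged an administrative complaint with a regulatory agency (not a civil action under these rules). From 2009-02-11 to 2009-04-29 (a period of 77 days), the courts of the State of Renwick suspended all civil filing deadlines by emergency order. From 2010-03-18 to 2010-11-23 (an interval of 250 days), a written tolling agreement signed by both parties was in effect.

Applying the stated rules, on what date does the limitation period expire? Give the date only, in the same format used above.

2011-01-11

Taking the later of the act (2002-06-12) and discovery (2004-02-18), the claim accrued on 2004-02-18.
The untolled deadline — 6 years after 2004-02-18 — is 2010-02-18.
Because the emergency suspension of filing deadlines ran from 2009-02-11 to 2009-04-29, the deadline is extended by 77 days to 2010-05-06.
The period was tolled for 250 days by the written tolling agreement (2010-03-18 to 2010-11-23), pushing the deadline to 2011-01-11.
None of the other events listed affects the running of the period under the stated rules.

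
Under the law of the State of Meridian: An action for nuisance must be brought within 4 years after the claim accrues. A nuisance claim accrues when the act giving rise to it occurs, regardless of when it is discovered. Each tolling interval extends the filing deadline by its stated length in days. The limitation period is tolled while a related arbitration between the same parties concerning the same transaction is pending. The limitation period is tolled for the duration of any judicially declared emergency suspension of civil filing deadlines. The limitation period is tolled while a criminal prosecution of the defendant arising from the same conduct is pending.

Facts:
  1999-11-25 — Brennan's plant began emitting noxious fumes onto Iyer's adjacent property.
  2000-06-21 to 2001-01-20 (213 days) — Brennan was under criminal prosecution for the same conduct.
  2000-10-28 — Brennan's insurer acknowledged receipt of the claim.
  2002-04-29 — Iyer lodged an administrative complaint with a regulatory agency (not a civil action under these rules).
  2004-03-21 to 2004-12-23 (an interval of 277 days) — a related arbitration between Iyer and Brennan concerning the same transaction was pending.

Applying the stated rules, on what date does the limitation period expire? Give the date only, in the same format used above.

2005-03-29

The claim accrued on 1999-11-25, when the wrongful act occurred.
The untolled deadline — 4 years after 1999-11-25 — is 2003-11-25.
The period was tolled for 213 days by the pending criminal prosecution (2000-06-21 to 2001-01-20), pushing the deadline to 2004-06-25.
The period was tolled for 277 days by the pending related arbitration (2004-03-21 to 2004-12-23), pushing the deadline to 2005-03-29.
The other events in the timeline have no effect on the limitation period under the stated rules.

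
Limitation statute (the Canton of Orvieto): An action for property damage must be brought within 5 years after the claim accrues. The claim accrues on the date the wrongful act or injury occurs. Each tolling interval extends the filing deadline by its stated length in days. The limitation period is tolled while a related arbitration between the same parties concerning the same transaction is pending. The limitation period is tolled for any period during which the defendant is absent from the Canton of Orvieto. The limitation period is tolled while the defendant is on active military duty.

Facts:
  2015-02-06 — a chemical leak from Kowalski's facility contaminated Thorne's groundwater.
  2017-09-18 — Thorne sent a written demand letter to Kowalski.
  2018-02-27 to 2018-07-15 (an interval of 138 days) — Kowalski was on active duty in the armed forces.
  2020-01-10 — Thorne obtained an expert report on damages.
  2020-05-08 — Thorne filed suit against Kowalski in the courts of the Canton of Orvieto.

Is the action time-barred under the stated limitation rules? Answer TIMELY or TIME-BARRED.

TIMELY

The claim accrued on 2015-02-06, when the wrongful act occurred.
5 years from 2015-02-06 is 2020-02-06.
The defendant's active military service from 2018-02-27 to 2018-07-15 tolled the period for 138 days, extending the deadline to 2020-06-23.
Nothing else in the chronology tolls or restarts the period.
Thorne filed on 2020-05-08, before the 2020-06-23 deadline, so the action is timely.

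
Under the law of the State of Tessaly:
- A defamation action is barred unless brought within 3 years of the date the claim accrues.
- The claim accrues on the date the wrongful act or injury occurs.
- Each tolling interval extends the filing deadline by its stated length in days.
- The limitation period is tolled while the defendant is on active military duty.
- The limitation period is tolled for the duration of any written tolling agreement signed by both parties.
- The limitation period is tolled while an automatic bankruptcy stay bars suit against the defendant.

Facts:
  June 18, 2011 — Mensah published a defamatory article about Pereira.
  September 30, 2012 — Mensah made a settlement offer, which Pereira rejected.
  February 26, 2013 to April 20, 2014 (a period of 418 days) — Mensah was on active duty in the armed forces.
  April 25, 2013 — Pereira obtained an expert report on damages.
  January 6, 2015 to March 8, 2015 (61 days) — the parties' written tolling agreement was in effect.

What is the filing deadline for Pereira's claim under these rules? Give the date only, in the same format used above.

October 10, 2015

The claim accrued on June 18, 2011, the date of the act.
Adding the 3 years base period to June 18, 2011 gives a deadline of June 18, 2014, before any tolling.
The period was tolled for 418 days by the defendant's active military service (February 26, 2013 to April 20, 2014), pushing the deadline to August 10, 2015.
Because the written tolling agreement ran from January 6, 2015 to March 8, 2015, the deadline is extended by 61 days to October 10, 2015.
The other events in the timeline have no effect on the limitation period under the stated rules.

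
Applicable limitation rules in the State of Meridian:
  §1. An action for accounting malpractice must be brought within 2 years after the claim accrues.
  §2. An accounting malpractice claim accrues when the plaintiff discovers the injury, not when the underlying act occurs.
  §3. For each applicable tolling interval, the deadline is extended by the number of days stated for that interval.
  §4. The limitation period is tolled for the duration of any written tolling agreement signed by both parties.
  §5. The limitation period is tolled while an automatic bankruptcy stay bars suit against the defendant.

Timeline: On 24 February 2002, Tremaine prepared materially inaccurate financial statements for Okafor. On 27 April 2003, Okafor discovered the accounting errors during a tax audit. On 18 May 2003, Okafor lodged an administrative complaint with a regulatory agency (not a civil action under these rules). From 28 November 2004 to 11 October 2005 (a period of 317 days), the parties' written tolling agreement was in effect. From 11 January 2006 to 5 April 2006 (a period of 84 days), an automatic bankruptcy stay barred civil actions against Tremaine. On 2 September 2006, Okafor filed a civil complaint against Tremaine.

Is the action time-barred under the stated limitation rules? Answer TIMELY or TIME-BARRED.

Under the discovery rule, the claim accrued on 27 April 2003, when Okafor discovered the injury — not on the 24 February 2002 date of the underlying act.
The untolled deadline — 2 years after 27 April 2003 — is 27 April 2005.
The period was tolled for 317 days by the written tolling agreement (28 November 2004 to 11 October 2005), pushing the deadline to 10 March 2006.
Because the automatic bankruptcy stay ran from 11 January 2006 to 5 April 2006, the deadline is extended by 84 days to 2 June 2006.
The other events in the timeline have no effect on the limitation period under the stated rules.
Okafor filed on 2 September 2006, after the 2 June 2006 deadline, so the action is time-barred.

TIME-BARRED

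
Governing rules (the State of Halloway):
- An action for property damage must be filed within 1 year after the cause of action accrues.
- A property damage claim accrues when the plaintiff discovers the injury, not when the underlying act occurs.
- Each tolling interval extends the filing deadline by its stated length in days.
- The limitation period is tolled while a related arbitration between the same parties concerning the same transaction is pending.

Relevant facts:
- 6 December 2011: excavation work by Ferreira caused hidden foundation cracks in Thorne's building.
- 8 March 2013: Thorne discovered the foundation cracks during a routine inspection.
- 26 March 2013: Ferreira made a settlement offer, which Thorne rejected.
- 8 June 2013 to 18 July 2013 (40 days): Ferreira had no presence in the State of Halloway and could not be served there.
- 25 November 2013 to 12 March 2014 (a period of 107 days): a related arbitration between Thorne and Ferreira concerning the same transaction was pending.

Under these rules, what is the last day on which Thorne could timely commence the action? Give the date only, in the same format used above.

23 June 2014

The claim did not accrue until Thorne discovered the injury on 8 March 2013; the 6 December 2011 act date does not start the clock under the stated rule.
Adding the 1 year base period to 8 March 2013 gives a deadline of 8 March 2014, before any tolling.
The period was tolled for 107 days by the pending related arbitration (25 November 2013 to 12 March 2014), pushing the deadline to 23 June 2014.
The defendant's absence from the jurisdiction from 8 June 2013 to 18 July 2013 does not toll the period, because no stated rule makes the defendant's absence a tolling event.
The other events in the timeline have no effect on the limitation period under the stated rules.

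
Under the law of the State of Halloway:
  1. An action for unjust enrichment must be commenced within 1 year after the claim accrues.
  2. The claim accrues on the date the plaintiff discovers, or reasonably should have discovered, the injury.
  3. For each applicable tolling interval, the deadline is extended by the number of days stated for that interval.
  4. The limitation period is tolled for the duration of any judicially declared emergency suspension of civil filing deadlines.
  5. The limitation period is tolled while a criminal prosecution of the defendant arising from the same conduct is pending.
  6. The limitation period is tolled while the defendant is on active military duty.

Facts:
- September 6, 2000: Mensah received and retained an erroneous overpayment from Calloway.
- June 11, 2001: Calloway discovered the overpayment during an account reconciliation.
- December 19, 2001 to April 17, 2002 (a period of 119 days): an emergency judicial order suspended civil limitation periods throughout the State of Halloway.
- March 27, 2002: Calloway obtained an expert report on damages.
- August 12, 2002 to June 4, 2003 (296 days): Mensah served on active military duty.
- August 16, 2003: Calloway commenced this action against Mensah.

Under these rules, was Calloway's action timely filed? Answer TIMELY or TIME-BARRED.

Under the discovery rule, the claim accrued on June 11, 2001, when Calloway discovered the injury — not on the September 6, 2000 date of the underlying act.
The untolled deadline — 1 year after June 11, 2001 — is June 11, 2002.
The emergency suspension of filing deadlines from December 19, 2001 to April 17, 2002 tolled the period for 119 days, extending the deadline to October 8, 2002.
Because the defendant's active military service ran from August 12, 2002 to June 4, 2003, the deadline is extended by 296 days to July 31, 2003.
None of the other events listed affects the running of the period under the stated rules.
The August 16, 2003 filing falls after the July 31, 2003 deadline; the claim is time-barred.

TIME-BARRED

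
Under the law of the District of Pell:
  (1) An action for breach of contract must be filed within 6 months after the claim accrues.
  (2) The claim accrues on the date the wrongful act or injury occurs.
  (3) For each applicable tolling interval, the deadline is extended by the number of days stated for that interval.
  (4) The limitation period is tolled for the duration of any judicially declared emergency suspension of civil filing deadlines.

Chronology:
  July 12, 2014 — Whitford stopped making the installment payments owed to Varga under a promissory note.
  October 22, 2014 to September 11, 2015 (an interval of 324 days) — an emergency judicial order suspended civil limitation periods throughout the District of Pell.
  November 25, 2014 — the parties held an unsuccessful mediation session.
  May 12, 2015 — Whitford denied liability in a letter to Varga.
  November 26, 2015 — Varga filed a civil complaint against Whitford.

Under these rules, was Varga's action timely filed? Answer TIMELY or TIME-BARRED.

TIMELY

The limitation period began to run on July 12, 2014.
Adding the 6 months base period to July 12, 2014 gives a deadline of January 12, 2015, before any tolling.
The period was tolled for 324 days by the emergency suspension of filing deadlines (October 22, 2014 to September 11, 2015), pushing the deadline to December 2, 2015.
The other events in the timeline have no effect on the limitation period under the stated rules.
Varga filed on November 26, 2015, before the December 2, 2015 deadline, so the action is timely.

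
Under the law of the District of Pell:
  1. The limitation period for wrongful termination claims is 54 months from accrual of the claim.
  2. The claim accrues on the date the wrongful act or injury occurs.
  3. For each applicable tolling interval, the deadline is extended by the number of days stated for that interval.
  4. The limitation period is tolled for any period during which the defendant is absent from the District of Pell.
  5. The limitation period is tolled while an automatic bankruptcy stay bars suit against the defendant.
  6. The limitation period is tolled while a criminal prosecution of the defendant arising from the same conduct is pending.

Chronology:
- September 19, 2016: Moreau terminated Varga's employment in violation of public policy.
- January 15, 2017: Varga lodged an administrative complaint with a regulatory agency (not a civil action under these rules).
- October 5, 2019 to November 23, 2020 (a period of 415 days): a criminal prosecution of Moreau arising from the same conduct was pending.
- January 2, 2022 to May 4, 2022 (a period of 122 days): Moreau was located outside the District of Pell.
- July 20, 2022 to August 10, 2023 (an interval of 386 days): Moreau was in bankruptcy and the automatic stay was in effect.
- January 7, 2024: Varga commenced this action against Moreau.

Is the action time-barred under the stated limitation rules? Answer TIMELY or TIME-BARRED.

TIME-BARRED

The limitation period began to run on September 19, 2016.
The untolled deadline — 54 months after September 19, 2016 — is March 19, 2021.
Because the pending criminal prosecution ran from October 5, 2019 to November 23, 2020, the deadline is extended by 415 days to May 8, 2022.
The defendant's absence from the jurisdiction from January 2, 2022 to May 4, 2022 tolled the period for 122 days, extending the deadline to September 7, 2022.
The period was tolled for 386 days by the automatic bankruptcy stay (July 20, 2022 to August 10, 2023), pushing the deadline to September 28, 2023.
None of the other events listed affects the running of the period under the stated rules.
Varga filed on January 7, 2024, after the September 28, 2023 deadline, so the action is time-barred.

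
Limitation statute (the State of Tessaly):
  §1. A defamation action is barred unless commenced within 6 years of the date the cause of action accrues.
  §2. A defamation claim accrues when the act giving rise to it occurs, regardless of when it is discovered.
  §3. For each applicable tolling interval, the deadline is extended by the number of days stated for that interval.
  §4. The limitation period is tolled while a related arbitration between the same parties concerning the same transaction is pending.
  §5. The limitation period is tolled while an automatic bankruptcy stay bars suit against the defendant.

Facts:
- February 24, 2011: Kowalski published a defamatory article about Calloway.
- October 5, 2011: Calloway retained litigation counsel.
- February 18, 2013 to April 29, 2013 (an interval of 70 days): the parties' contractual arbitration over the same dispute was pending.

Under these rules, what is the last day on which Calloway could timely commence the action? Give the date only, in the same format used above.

May 5, 2017

The cause of action accrued on February 24, 2011, the date of the act.
Adding the 6 years base period to February 24, 2011 gives a deadline of February 24, 2017, before any tolling.
The period was tolled for 70 days by the pending related arbitration (February 18, 2013 to April 29, 2013), pushing the deadline to May 5, 2017.
The other events in the timeline have no effect on the limitation period under the stated rules.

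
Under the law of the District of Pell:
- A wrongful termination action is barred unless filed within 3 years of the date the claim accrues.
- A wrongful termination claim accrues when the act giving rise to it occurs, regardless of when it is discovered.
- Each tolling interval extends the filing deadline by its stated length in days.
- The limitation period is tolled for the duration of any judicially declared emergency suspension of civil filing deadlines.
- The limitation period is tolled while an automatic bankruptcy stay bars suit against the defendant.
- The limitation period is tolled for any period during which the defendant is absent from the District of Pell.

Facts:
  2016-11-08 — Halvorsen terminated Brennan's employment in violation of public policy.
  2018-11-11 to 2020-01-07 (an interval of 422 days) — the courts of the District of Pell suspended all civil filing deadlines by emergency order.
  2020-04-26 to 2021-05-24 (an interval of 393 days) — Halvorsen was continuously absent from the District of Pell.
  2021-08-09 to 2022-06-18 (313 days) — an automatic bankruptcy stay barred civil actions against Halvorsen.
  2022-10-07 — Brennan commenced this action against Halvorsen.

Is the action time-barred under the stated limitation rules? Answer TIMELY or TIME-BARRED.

TIMELY

The claim accrued on 2016-11-08, when the wrongful act occurred.
3 years from 2016-11-08 is 2019-11-08.
Because the emergency suspension of filing deadlines ran from 2018-11-11 to 2020-01-07, the deadline is extended by 422 days to 2021-01-03.
The period was tolled for 393 days by the defendant's absence from the jurisdiction (2020-04-26 to 2021-05-24), pushing the deadline to 2022-01-31.
Because the automatic bankruptcy stay ran from 2021-08-09 to 2022-06-18, the deadline is extended by 313 days to 2022-12-10.
The 2022-10-07 filing precedes the 2022-12-10 deadline; the claim is timely.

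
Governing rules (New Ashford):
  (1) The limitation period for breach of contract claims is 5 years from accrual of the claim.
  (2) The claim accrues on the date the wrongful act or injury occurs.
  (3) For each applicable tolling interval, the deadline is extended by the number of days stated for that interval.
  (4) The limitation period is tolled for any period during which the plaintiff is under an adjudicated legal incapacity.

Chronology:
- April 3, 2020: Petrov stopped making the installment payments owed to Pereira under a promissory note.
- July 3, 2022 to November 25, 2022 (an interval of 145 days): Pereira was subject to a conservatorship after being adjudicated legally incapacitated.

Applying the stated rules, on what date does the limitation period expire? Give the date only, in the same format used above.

August 26, 2025

The claim accrued on April 3, 2020, the date of the act.
5 years from April 3, 2020 is April 3, 2025.
The plaintiff's legal incapacity from July 3, 2022 to November 25, 2022 tolled the period for 145 days, extending the deadline to August 26, 2025.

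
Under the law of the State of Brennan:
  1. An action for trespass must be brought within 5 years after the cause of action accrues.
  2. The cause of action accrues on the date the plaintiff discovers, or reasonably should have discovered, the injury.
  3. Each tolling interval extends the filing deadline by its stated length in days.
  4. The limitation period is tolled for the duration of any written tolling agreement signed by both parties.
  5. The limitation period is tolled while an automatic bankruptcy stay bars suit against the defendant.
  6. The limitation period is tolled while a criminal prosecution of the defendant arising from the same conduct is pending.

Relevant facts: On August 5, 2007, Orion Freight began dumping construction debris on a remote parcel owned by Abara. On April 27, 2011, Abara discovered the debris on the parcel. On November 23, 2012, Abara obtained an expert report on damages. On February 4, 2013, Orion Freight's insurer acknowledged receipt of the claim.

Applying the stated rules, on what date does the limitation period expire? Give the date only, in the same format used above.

Under the discovery rule, the claim accrued on April 27, 2011, when Abara discovered the injury — not on the August 5, 2007 date of the underlying act.
Adding the 5 years base period to April 27, 2011 gives a deadline of April 27, 2016, before any tolling.
None of the other events listed affects the running of the period under the stated rules.

April 27, 2016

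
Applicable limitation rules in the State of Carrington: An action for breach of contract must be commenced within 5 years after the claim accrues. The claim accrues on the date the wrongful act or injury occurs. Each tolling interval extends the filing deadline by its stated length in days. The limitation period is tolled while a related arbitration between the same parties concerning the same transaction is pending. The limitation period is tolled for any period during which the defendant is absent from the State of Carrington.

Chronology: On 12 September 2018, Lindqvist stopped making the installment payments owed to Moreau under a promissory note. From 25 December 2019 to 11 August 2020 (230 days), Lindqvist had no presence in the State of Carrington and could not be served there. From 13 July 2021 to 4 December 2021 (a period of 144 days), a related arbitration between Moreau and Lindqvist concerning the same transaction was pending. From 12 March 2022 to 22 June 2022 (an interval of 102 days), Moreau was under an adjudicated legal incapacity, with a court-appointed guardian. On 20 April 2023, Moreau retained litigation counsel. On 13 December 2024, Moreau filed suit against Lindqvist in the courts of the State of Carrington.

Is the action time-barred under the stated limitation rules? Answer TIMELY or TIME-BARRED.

The claim accrued on 12 September 2018, when the wrongful act occurred.
5 years from 12 September 2018 is 12 September 2023.
The defendant's absence from the jurisdiction from 25 December 2019 to 11 August 2020 tolled the period for 230 days, extending the deadline to 29 April 2024.
Because the pending related arbitration ran from 13 July 2021 to 4 December 2021, the deadline is extended by 144 days to 20 September 2024.
No stated provision tolls the period for the plaintiff's incapacity, so the interval from 12 March 2022 to 22 June 2022 has no effect on the deadline.
The other events in the timeline have no effect on the limitation period under the stated rules.
The 13 December 2024 filing falls after the 20 September 2024 deadline; the claim is time-barred.

TIME-BARRED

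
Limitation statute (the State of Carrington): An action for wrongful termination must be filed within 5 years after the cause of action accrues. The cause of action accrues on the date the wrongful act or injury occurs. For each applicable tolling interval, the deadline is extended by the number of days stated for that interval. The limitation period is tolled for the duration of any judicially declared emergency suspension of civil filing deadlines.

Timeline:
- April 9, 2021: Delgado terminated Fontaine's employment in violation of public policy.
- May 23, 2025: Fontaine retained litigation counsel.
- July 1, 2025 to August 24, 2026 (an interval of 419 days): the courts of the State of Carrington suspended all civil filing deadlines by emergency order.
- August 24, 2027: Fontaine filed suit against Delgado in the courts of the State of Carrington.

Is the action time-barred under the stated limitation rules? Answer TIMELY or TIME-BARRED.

The limitation period began to run on April 9, 2021.
Adding the 5 years base period to April 9, 2021 gives a deadline of April 9, 2026, before any tolling.
Because the emergency suspension of filing deadlines ran from July 1, 2025 to August 24, 2026, the deadline is extended by 419 days to June 2, 2027.
The other events in the timeline have no effect on the limitation period under the stated rules.
The August 24, 2027 filing falls after the June 2, 2027 deadline; the claim is time-barred.

TIME-BARRED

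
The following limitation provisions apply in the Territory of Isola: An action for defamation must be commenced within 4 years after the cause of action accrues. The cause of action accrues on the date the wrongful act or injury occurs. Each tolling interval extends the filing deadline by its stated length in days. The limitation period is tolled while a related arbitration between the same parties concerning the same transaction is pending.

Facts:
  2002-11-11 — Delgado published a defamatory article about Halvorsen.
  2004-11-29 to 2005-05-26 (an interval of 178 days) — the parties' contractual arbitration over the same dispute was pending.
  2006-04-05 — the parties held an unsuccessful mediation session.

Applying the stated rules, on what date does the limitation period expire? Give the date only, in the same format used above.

2007-05-08

The claim accrued on 2002-11-11, when the wrongful act occurred.
The untolled deadline — 4 years after 2002-11-11 — is 2006-11-11.
The pending related arbitration from 2004-11-29 to 2005-05-26 tolled the period for 178 days, extending the deadline to 2007-05-08.
None of the other events listed affects the running of the period under the stated rules.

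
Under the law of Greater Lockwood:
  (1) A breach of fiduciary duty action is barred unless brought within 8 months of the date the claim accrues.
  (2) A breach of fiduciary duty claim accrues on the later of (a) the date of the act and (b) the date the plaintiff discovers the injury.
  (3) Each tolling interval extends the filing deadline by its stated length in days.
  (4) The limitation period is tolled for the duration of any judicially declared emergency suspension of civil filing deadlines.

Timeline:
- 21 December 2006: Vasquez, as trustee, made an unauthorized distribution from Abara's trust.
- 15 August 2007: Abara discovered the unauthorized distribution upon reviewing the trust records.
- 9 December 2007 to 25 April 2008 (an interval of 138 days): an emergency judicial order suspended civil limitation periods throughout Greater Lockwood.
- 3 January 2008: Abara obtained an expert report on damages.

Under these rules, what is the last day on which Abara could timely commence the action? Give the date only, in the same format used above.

Taking the later of the act (21 December 2006) and discovery (15 August 2007), the claim accrued on 15 August 2007.
Adding the 8 months base period to 15 August 2007 gives a deadline of 15 April 2008, before any tolling.
The period was tolled for 138 days by the emergency suspension of filing deadlines (9 December 2007 to 25 April 2008), pushing the deadline to 31 August 2008.
The other events in the timeline have no effect on the limitation period under the stated rules.

31 August 2008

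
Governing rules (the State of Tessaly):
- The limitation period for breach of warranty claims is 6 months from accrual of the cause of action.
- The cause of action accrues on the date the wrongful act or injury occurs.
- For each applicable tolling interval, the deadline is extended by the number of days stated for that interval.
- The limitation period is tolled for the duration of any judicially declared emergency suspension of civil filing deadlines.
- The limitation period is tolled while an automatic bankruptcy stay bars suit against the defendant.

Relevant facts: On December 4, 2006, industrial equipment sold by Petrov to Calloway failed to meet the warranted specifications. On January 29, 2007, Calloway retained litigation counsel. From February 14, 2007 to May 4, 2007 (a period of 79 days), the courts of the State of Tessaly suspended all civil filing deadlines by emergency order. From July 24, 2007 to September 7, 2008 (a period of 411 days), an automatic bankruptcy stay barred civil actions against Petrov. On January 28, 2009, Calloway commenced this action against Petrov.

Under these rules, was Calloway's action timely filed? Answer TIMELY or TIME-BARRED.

TIME-BARRED

The claim accrued on December 4, 2006, when the wrongful act occurred.
Adding the 6 months base period to December 4, 2006 gives a deadline of June 4, 2007, before any tolling.
The period was tolled for 79 days by the emergency suspension of filing deadlines (February 14, 2007 to May 4, 2007), pushing the deadline to August 22, 2007.
The automatic bankruptcy stay from July 24, 2007 to September 7, 2008 tolled the period for 411 days, extending the deadline to October 6, 2008.
The other events in the timeline have no effect on the limitation period under the stated rules.
Filing on January 28, 2009 missed the October 6, 2008 deadline — the action is time-barred.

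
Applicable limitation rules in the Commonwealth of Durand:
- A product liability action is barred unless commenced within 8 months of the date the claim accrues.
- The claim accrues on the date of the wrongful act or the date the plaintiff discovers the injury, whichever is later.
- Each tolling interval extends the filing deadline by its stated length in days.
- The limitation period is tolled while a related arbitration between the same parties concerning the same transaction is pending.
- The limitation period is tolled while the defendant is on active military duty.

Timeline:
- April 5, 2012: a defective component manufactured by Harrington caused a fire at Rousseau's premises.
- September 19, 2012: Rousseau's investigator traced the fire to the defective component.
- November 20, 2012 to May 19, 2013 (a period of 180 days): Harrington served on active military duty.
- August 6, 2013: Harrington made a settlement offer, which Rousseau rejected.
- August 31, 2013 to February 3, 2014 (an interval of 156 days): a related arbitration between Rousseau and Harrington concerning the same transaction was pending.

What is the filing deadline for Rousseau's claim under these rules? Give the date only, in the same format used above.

Because discovery on September 19, 2012 post-dates the April 5, 2012 act, accrual under the later-of rule falls on September 19, 2012.
8 months from September 19, 2012 is May 19, 2013.
Because the defendant's active military service ran from November 20, 2012 to May 19, 2013, the deadline is extended by 180 days to November 15, 2013.
The pending related arbitration from August 31, 2013 to February 3, 2014 tolled the period for 156 days, extending the deadline to April 20, 2014.
None of the other events listed affects the running of the period under the stated rules.

April 20, 2014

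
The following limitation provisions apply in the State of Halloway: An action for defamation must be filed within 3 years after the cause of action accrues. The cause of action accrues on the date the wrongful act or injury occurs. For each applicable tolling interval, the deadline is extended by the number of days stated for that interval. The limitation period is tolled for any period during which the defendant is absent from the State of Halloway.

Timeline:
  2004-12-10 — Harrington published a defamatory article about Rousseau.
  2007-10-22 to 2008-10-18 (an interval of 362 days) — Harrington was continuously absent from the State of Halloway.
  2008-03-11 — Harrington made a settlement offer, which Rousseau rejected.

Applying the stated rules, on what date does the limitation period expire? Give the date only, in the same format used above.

The claim accrued on 2004-12-10, when the wrongful act occurred.
The untolled deadline — 3 years after 2004-12-10 — is 2007-12-10.
The defendant's absence from the jurisdiction from 2007-10-22 to 2008-10-18 tolled the period for 362 days, extending the deadline to 2008-12-06.
The other events in the timeline have no effect on the limitation period under the stated rules.

2008-12-06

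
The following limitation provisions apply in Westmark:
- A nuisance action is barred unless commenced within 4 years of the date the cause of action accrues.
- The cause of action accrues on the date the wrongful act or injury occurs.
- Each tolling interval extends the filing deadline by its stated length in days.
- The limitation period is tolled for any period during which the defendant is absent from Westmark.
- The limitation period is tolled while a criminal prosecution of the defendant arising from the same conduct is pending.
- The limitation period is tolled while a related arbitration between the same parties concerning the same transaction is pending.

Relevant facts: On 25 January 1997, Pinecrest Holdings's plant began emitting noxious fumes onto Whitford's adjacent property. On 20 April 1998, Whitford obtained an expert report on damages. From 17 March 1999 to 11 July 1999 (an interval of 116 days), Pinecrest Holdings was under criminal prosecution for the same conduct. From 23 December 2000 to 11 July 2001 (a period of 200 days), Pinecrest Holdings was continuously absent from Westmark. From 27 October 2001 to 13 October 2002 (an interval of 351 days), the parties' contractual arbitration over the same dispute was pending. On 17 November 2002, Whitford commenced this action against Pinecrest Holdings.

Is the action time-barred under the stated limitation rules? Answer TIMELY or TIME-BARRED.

The limitation period began to run on 25 January 1997.
Adding the 4 years base period to 25 January 1997 gives a deadline of 25 January 2001, before any tolling.
The pending criminal prosecution from 17 March 1999 to 11 July 1999 tolled the period for 116 days, extending the deadline to 21 May 2001.
The period was tolled for 200 days by the defendant's absence from the jurisdiction (23 December 2000 to 11 July 2001), pushing the deadline to 7 December 2001.
The pending related arbitration from 27 October 2001 to 13 October 2002 tolled the period for 351 days, extending the deadline to 23 November 2002.
The other events in the timeline have no effect on the limitation period under the stated rules.
The 17 November 2002 filing precedes the 23 November 2002 deadline; the claim is timely.

TIMELY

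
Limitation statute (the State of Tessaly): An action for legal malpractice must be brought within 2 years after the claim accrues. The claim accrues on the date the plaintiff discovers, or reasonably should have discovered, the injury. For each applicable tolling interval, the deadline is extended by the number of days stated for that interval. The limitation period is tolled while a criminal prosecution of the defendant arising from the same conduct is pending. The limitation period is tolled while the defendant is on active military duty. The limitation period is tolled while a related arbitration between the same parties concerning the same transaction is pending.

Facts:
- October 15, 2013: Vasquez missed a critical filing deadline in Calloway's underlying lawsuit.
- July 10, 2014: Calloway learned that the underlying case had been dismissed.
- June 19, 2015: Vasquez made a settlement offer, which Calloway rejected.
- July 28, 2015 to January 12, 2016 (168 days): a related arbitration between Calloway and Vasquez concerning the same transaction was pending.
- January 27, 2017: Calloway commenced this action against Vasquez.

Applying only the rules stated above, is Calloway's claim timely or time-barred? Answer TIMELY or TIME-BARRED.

Under the discovery rule, the claim accrued on July 10, 2014, when Calloway discovered the injury — not on the October 15, 2013 date of the underlying act.
Adding the 2 years base period to July 10, 2014 gives a deadline of July 10, 2016, before any tolling.
The pending related arbitration from July 28, 2015 to January 12, 2016 tolled the period for 168 days, extending the deadline to December 25, 2016.
The other events in the timeline have no effect on the limitation period under the stated rules.
Filing on January 27, 2017 missed the December 25, 2016 deadline — the action is time-barred.

TIME-BARRED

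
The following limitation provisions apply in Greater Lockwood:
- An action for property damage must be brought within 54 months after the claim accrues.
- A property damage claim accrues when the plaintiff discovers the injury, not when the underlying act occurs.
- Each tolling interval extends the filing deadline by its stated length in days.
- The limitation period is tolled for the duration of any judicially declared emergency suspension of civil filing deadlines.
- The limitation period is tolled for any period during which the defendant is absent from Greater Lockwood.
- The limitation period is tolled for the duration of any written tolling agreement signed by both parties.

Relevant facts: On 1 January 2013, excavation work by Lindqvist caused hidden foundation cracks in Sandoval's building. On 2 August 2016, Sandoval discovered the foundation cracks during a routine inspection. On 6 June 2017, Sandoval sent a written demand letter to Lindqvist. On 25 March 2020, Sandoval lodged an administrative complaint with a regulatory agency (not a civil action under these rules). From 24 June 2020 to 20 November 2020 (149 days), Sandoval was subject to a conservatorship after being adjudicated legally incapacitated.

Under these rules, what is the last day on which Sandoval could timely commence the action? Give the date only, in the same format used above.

Accrual is tied to discovery, so the period began on 2 August 2016 rather than on 1 January 2013 when the act occurred.
54 months from 2 August 2016 is 2 February 2021.
Although the plaintiff's incapacity ran from 24 June 2020 to 20 November 2020, the stated rules do not make that a tolling event, so it is disregarded.
Nothing else in the chronology tolls or restarts the period.

2 February 2021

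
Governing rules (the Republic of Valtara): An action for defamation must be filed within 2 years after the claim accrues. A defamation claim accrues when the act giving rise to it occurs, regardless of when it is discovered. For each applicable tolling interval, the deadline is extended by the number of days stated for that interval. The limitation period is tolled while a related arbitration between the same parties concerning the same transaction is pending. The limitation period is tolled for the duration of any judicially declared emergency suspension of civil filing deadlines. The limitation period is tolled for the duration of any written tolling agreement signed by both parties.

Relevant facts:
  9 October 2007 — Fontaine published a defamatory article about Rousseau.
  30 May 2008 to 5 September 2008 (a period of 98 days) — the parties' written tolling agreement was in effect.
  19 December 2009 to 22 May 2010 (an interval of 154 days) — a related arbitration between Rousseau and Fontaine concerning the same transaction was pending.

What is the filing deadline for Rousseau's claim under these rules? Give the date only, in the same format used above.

The claim accrued on 9 October 2007, the date of the act.
Adding the 2 years base period to 9 October 2007 gives a deadline of 9 October 2009, before any tolling.
The written tolling agreement from 30 May 2008 to 5 September 2008 tolled the period for 98 days, extending the deadline to 15 January 2010.
The period was tolled for 154 days by the pending related arbitration (19 December 2009 to 22 May 2010), pushing the deadline to 18 June 2010.

18 June 2010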